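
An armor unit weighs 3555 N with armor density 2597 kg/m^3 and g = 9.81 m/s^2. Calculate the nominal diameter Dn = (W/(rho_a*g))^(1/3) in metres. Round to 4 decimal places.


V = W / (rho_a * g)
V = 3555 / (2597 * 9.81)
V = 3555 / 25476.57
V = 0.139540 m^3
Dn = V^(1/3) = 0.139540^(1/3)
Dn = 0.5187 m

0.5187


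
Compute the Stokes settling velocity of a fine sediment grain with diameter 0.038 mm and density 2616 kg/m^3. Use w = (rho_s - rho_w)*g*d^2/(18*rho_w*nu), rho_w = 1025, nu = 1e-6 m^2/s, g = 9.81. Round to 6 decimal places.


w = (rho_s - rho_w) * g * d^2 / (18 * rho_w * nu)
d = 0.038 mm = 0.000038 m
rho_s - rho_w = 2616 - 1025 = 1591
Numerator = 1591 * 9.81 * (0.000038)^2 = 0.000022537533
Denominator = 18 * 1025 * 1e-6 = 0.018450
w = 0.001222 m/s

0.001222


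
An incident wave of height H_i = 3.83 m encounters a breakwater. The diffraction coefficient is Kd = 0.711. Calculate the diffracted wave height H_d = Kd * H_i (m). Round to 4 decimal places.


H_d = Kd * H_i
H_d = 0.711 * 3.83
H_d = 2.7231 m

2.7231


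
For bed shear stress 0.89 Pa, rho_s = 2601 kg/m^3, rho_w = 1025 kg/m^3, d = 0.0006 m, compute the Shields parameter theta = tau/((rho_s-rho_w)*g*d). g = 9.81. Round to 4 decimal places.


theta = tau / ((rho_s - rho_w) * g * d)
rho_s - rho_w = 2601 - 1025 = 1576
Denominator = 1576 * 9.81 * 0.0006 = 9.276336
theta = 0.89 / 9.276336
theta = 0.0959

0.0959


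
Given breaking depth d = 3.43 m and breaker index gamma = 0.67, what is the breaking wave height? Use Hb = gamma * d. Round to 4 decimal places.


Hb = gamma * d
Hb = 0.67 * 3.43
Hb = 2.2981 m

2.2981


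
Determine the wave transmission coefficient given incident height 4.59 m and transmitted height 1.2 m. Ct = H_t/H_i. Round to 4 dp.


Ct = H_t / H_i
Ct = 1.2 / 4.59
Ct = 0.2614

0.2614


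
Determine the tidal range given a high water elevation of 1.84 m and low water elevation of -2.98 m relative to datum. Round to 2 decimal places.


Tidal range = High water - Low water
Tidal range = 1.84 - (-2.98)
Tidal range = 4.82 m

4.82


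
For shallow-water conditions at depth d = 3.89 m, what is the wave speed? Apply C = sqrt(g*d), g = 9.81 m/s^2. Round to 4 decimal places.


Using the shallow-water approximation:
C = sqrt(g * d) = sqrt(9.81 * 3.89)
C = sqrt(38.1609)
C = 6.1775 m/s

6.1775


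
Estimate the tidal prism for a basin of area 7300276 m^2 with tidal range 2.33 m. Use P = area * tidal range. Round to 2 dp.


Tidal prism = Area * Tidal range
P = 7300276 * 2.33
P = 17009643.08 m^3

17009643.08


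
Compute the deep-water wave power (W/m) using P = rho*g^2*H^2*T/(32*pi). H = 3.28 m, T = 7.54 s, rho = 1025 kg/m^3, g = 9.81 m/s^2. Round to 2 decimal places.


P = rho * g^2 * H^2 * T / (32 * pi)
P = 1025 * 9.81^2 * 3.28^2 * 7.54 / (32 * pi)
P = 1025 * 96.2361 * 10.7584 * 7.54 / 100.53096
P = 79594.13 W/m

79594.13


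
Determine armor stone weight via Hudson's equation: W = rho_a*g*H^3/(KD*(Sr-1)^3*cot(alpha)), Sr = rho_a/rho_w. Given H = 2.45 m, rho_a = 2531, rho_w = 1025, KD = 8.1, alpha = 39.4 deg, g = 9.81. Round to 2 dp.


Sr = rho_a / rho_w = 2531 / 1025 = 2.469268
(Sr - 1) = 1.469268
(Sr - 1)^3 = 3.171782
cot(39.4) = 1 / tan(39.4) = 1 / 0.821409 = 1.217420
Numerator = 2531 * 9.81 * 2.45^3 = 365139.9953
Denominator = 8.1 * 3.171782 * 1.217420 = 31.277263
W = 365139.9953 / 31.277263
W = 11674.29 N

11674.29


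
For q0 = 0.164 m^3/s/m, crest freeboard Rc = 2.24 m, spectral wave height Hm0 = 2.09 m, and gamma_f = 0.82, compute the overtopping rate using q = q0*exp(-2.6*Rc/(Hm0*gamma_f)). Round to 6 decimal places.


q = q0 * exp(-2.6 * Rc / (Hm0 * gamma_f))
Exponent = -2.6 * 2.24 / (2.09 * 0.82)
= -2.6 * 2.24 / 1.7138
= -3.398296
exp(-3.398296) = 0.033430
q = 0.164 * 0.033430
q = 0.005483 m^3/s/m

0.005483


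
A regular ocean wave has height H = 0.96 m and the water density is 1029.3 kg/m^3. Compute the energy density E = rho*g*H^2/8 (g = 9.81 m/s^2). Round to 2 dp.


E = (1/8) * rho * g * H^2
E = (1/8) * 1029.3 * 9.81 * 0.96^2
E = 0.125 * 1029.3 * 9.81 * 0.9216
E = 1163.22 J/m^2

1163.22


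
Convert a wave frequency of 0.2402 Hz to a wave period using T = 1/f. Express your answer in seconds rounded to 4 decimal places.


T = 1 / f
T = 1 / 0.2402
T = 4.1632 s

4.1632


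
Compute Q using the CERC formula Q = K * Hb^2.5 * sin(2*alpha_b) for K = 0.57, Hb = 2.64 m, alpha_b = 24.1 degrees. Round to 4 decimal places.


Q = K * Hb^2.5 * sin(2 * alpha_b)
Hb^2.5 = 2.64^2.5 = 11.324260
sin(2 * 24.1) = sin(48.2) = 0.745476
Q = 0.57 * 11.324260 * 0.745476
Q = 4.8119 m^3/s

4.8119


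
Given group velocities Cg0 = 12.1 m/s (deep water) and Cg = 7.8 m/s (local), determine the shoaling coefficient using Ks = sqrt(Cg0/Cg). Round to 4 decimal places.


Ks = sqrt(Cg0 / Cg)
Ks = sqrt(12.1 / 7.8)
Ks = sqrt(1.5513)
Ks = 1.2455

1.2455


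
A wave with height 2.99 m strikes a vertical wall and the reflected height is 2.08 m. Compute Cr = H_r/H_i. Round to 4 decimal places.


Cr = H_r / H_i
Cr = 2.08 / 2.99
Cr = 0.6957

0.6957


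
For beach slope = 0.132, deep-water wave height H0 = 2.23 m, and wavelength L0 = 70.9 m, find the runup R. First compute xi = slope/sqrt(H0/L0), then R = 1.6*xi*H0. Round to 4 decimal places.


xi = slope / sqrt(H0/L0)
H0/L0 = 2.23/70.9 = 0.031453
sqrt(0.031453) = 0.177349
xi = 0.132 / 0.177349 = 0.744294
R = 1.6 * xi * H0 = 1.6 * 0.744294 * 2.23
R = 2.6556 m

2.6556


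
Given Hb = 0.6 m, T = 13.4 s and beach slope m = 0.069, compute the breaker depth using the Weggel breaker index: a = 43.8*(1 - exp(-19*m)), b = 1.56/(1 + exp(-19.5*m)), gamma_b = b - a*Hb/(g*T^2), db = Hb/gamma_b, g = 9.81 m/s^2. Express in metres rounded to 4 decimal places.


a = 43.8 * (1 - exp(-19 * m))
exp(-19 * 0.069) = exp(-1.3110) = 0.269550
a = 43.8 * (1 - 0.269550) = 31.993694
b = 1.56 / (1 + exp(-19.5 * m))
exp(-19.5 * 0.069) = exp(-1.3455) = 0.260409
b = 1.56 / (1 + 0.260409) = 1.237693
Hb / (g * T^2) = 0.6 / (9.81 * 13.4^2) = 0.6 / 1761.4836 = 0.00034062
gamma_b = b - a * Hb/(g*T^2) = 1.237693 - 31.993694 * 0.00034062 = 1.226795
db = Hb / gamma_b = 0.6 / 1.226795
db = 0.4891 m

0.4891


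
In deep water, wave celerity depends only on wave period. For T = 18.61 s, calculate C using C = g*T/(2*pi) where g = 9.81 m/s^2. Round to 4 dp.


We use the deep-water celerity formula:
C = g * T / (2 * pi)
C = 9.81 * 18.61 / (2 * 3.14159...)
C = 182.564100 / 6.283185
C = 29.0560 m/s

29.0560


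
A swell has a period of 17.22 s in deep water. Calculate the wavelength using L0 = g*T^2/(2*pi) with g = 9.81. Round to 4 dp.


L0 = g * T^2 / (2 * pi)
L0 = 9.81 * 17.22^2 / (2 * pi)
L0 = 9.81 * 296.5284 / 6.28319
L0 = 2908.9436 / 6.28319
L0 = 462.9728 m

462.9728


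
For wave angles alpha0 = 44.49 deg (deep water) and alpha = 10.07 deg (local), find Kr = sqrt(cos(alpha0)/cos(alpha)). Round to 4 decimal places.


Kr = sqrt(cos(alpha0) / cos(alpha))
cos(44.49) = 0.713373
cos(10.07) = 0.984595
Kr = sqrt(0.713373 / 0.984595)
Kr = sqrt(0.724534)
Kr = 0.8512

0.8512


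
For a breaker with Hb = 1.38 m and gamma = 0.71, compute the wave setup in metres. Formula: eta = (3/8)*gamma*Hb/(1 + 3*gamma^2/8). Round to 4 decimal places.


eta = (3/8) * gamma * Hb / (1 + 3*gamma^2/8)
Numerator = (3/8) * 0.71 * 1.38 = 0.367425
Denominator = 1 + 3*0.71^2/8 = 1 + 0.189038 = 1.189038
eta = 0.367425 / 1.189038
eta = 0.3090 m

0.3090


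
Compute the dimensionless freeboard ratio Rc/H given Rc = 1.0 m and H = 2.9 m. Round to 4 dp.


Relative freeboard = Rc / H
= 1.0 / 2.9
= 0.3448

0.3448


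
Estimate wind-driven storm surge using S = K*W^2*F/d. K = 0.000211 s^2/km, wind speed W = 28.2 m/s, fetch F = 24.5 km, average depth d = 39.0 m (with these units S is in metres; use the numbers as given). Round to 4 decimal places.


S = K * W^2 * F / d
W^2 = 28.2^2 = 795.24
S = 0.000211 * 795.24 * 24.5 / 39.0
Numerator = 0.000211 * 795.24 * 24.5 = 4.110993
S = 4.110993 / 39.0 = 0.1054 m

0.1054


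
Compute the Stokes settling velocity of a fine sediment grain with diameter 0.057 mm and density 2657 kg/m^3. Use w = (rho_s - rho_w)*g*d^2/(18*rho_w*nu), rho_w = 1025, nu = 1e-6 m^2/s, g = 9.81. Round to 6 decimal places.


w = (rho_s - rho_w) * g * d^2 / (18 * rho_w * nu)
d = 0.057 mm = 0.000057 m
rho_s - rho_w = 2657 - 1025 = 1632
Numerator = 1632 * 9.81 * (0.000057)^2 = 0.000052016230
Denominator = 18 * 1025 * 1e-6 = 0.018450
w = 0.002819 m/s

0.002819


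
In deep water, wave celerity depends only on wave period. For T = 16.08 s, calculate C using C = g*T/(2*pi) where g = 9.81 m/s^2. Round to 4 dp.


We use the deep-water celerity formula:
C = g * T / (2 * pi)
C = 9.81 * 16.08 / (2 * 3.14159...)
C = 157.744800 / 6.283185
C = 25.1059 m/s

25.1059


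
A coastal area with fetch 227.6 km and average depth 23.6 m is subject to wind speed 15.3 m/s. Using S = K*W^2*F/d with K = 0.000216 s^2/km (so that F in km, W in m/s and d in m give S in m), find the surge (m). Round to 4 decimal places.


S = K * W^2 * F / d
W^2 = 15.3^2 = 234.09
S = 0.000216 * 234.09 * 227.6 / 23.6
Numerator = 0.000216 * 234.09 * 227.6 = 11.508239
S = 11.508239 / 23.6 = 0.4876 m

0.4876


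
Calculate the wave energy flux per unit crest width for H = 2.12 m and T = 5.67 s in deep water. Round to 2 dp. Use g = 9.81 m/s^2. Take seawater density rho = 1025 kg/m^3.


P = rho * g^2 * H^2 * T / (32 * pi)
P = 1025 * 9.81^2 * 2.12^2 * 5.67 / (32 * pi)
P = 1025 * 96.2361 * 4.4944 * 5.67 / 100.53096
P = 25004.42 W/m

25004.42


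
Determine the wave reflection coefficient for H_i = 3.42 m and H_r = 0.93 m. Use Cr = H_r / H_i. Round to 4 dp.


Cr = H_r / H_i
Cr = 0.93 / 3.42
Cr = 0.2719

0.2719


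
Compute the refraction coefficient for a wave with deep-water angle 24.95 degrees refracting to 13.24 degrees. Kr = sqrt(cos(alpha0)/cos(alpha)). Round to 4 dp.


Kr = sqrt(cos(alpha0) / cos(alpha))
cos(24.95) = 0.906676
cos(13.24) = 0.973419
Kr = sqrt(0.906676 / 0.973419)
Kr = sqrt(0.931434)
Kr = 0.9651

0.9651


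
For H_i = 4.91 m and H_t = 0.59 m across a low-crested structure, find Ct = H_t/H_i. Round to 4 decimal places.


Ct = H_t / H_i
Ct = 0.59 / 4.91
Ct = 0.1202

0.1202


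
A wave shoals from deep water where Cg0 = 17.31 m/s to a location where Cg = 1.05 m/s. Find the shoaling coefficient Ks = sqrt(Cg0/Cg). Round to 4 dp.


Ks = sqrt(Cg0 / Cg)
Ks = sqrt(17.31 / 1.05)
Ks = sqrt(16.4857)
Ks = 4.0603

4.0603


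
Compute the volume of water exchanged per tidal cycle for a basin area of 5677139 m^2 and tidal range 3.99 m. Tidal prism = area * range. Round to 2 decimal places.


Tidal prism = Area * Tidal range
P = 5677139 * 3.99
P = 22651784.61 m^3

22651784.61


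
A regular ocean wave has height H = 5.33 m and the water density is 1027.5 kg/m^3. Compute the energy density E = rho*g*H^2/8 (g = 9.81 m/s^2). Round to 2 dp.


E = (1/8) * rho * g * H^2
E = (1/8) * 1027.5 * 9.81 * 5.33^2
E = 0.125 * 1027.5 * 9.81 * 28.4089
E = 35794.41 J/m^2

35794.41


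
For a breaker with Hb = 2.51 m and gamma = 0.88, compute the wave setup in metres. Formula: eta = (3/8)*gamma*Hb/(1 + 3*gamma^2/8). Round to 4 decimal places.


eta = (3/8) * gamma * Hb / (1 + 3*gamma^2/8)
Numerator = (3/8) * 0.88 * 2.51 = 0.828300
Denominator = 1 + 3*0.88^2/8 = 1 + 0.290400 = 1.290400
eta = 0.828300 / 1.290400
eta = 0.6419 m

0.6419


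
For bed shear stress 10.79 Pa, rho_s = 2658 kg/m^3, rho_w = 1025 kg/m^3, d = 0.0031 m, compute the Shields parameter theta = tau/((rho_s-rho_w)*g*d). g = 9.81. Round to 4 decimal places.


theta = tau / ((rho_s - rho_w) * g * d)
rho_s - rho_w = 2658 - 1025 = 1633
Denominator = 1633 * 9.81 * 0.0031 = 49.661163
theta = 10.79 / 49.661163
theta = 0.2173

0.2173


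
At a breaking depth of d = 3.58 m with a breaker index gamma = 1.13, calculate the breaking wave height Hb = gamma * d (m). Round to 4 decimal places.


Hb = gamma * d
Hb = 1.13 * 3.58
Hb = 4.0454 m

4.0454


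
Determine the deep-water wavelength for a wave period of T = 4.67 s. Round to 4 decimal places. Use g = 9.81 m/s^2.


L0 = g * T^2 / (2 * pi)
L0 = 9.81 * 4.67^2 / (2 * pi)
L0 = 9.81 * 21.8089 / 6.28319
L0 = 213.9453 / 6.28319
L0 = 34.0505 m

34.0505


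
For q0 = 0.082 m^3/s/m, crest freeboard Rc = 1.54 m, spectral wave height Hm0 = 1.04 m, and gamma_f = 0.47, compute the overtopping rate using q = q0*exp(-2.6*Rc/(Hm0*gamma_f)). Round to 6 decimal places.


q = q0 * exp(-2.6 * Rc / (Hm0 * gamma_f))
Exponent = -2.6 * 1.54 / (1.04 * 0.47)
= -2.6 * 1.54 / 0.4888
= -8.191489
exp(-8.191489) = 0.000277
q = 0.082 * 0.000277
q = 0.000023 m^3/s/m

0.000023


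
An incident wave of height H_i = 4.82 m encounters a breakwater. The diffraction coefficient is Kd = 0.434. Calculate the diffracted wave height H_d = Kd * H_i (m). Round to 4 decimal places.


H_d = Kd * H_i
H_d = 0.434 * 4.82
H_d = 2.0919 m

2.0919


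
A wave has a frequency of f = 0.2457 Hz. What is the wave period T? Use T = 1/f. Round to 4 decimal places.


T = 1 / f
T = 1 / 0.2457
T = 4.0700 s

4.0700


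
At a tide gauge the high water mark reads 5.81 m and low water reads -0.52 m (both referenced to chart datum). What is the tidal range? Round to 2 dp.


Tidal range = High water - Low water
Tidal range = 5.81 - (-0.52)
Tidal range = 6.33 m

6.33


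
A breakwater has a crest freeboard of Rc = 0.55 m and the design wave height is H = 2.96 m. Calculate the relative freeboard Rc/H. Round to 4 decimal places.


Relative freeboard = Rc / H
= 0.55 / 2.96
= 0.1858

0.1858


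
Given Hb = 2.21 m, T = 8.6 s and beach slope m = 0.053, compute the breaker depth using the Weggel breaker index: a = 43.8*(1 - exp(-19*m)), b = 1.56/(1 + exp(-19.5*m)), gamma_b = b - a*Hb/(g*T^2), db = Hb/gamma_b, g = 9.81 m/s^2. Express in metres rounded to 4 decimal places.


a = 43.8 * (1 - exp(-19 * m))
exp(-19 * 0.053) = exp(-1.0070) = 0.365313
a = 43.8 * (1 - 0.365313) = 27.799278
b = 1.56 / (1 + exp(-19.5 * m))
exp(-19.5 * 0.053) = exp(-1.0335) = 0.355760
b = 1.56 / (1 + 0.355760) = 1.150646
Hb / (g * T^2) = 2.21 / (9.81 * 8.6^2) = 2.21 / 725.5476 = 0.00304598
gamma_b = b - a * Hb/(g*T^2) = 1.150646 - 27.799278 * 0.00304598 = 1.065971
db = Hb / gamma_b = 2.21 / 1.065971
db = 2.0732 m

2.0732


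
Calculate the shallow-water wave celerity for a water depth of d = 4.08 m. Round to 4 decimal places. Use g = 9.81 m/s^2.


Using the shallow-water approximation:
C = sqrt(g * d) = sqrt(9.81 * 4.08)
C = sqrt(40.0248)
C = 6.3265 m/s

6.3265


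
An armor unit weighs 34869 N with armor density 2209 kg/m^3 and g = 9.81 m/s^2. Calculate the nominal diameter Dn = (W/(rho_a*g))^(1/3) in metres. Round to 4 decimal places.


V = W / (rho_a * g)
V = 34869 / (2209 * 9.81)
V = 34869 / 21670.29
V = 1.609069 m^3
Dn = V^(1/3) = 1.609069^(1/3)
Dn = 1.1718 m

1.1718


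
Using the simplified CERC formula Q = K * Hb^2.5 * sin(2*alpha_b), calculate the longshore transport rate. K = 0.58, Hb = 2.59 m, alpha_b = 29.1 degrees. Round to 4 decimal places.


Q = K * Hb^2.5 * sin(2 * alpha_b)
Hb^2.5 = 2.59^2.5 = 10.795665
sin(2 * 29.1) = sin(58.2) = 0.849893
Q = 0.58 * 10.795665 * 0.849893
Q = 5.3216 m^3/s

5.3216


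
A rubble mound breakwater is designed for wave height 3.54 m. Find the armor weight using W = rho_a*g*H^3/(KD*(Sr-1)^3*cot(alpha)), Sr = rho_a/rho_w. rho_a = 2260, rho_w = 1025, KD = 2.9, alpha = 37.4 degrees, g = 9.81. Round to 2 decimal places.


Sr = rho_a / rho_w = 2260 / 1025 = 2.204878
(Sr - 1) = 1.204878
(Sr - 1)^3 = 1.749159
cot(37.4) = 1 / tan(37.4) = 1 / 0.764558 = 1.307946
Numerator = 2260 * 9.81 * 3.54^3 = 983529.1420
Denominator = 2.9 * 1.749159 * 1.307946 = 6.634634
W = 983529.1420 / 6.634634
W = 148241.65 N

148241.65


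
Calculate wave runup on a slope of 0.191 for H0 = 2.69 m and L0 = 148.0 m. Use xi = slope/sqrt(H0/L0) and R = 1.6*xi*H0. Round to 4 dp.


xi = slope / sqrt(H0/L0)
H0/L0 = 2.69/148.0 = 0.018176
sqrt(0.018176) = 0.134817
xi = 0.191 / 0.134817 = 1.416733
R = 1.6 * xi * H0 = 1.6 * 1.416733 * 2.69
R = 6.0976 m

6.0976


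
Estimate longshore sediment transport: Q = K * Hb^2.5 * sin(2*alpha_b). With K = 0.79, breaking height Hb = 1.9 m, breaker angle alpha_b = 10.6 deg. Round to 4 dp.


Q = K * Hb^2.5 * sin(2 * alpha_b)
Hb^2.5 = 1.9^2.5 = 4.976042
sin(2 * 10.6) = sin(21.2) = 0.361625
Q = 0.79 * 4.976042 * 0.361625
Q = 1.4216 m^3/s

1.4216


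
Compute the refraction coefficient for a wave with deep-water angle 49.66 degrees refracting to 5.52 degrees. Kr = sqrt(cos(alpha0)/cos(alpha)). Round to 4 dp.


Kr = sqrt(cos(alpha0) / cos(alpha))
cos(49.66) = 0.647322
cos(5.52) = 0.995363
Kr = sqrt(0.647322 / 0.995363)
Kr = sqrt(0.650338)
Kr = 0.8064

0.8064


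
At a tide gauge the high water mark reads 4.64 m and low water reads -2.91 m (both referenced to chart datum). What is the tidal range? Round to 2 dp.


Tidal range = High water - Low water
Tidal range = 4.64 - (-2.91)
Tidal range = 7.55 m

7.55


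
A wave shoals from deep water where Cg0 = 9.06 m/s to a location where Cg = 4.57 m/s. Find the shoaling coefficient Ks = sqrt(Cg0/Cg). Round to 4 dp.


Ks = sqrt(Cg0 / Cg)
Ks = sqrt(9.06 / 4.57)
Ks = sqrt(1.9825)
Ks = 1.4080

1.4080


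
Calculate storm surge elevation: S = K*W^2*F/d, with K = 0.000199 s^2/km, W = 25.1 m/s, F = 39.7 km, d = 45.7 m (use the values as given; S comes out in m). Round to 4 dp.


S = K * W^2 * F / d
W^2 = 25.1^2 = 630.01
S = 0.000199 * 630.01 * 39.7 / 45.7
Numerator = 0.000199 * 630.01 * 39.7 = 4.977268
S = 4.977268 / 45.7 = 0.1089 m

0.1089


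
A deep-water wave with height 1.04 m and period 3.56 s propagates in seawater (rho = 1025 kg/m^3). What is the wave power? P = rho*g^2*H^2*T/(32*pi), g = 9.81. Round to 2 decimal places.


P = rho * g^2 * H^2 * T / (32 * pi)
P = 1025 * 9.81^2 * 1.04^2 * 3.56 / (32 * pi)
P = 1025 * 96.2361 * 1.0816 * 3.56 / 100.53096
P = 3778.15 W/m

3778.15


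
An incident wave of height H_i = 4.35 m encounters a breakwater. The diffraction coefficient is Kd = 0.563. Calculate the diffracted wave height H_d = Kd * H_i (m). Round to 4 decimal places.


H_d = Kd * H_i
H_d = 0.563 * 4.35
H_d = 2.4491 m

2.4491


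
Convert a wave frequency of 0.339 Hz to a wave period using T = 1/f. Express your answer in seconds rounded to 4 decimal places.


T = 1 / f
T = 1 / 0.339
T = 2.9499 s

2.9499


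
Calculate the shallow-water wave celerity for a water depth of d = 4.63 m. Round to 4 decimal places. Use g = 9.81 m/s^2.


Using the shallow-water approximation:
C = sqrt(g * d) = sqrt(9.81 * 4.63)
C = sqrt(45.4203)
C = 6.7395 m/s

6.7395


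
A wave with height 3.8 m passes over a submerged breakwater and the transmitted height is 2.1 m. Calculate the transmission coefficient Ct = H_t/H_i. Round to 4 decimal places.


Ct = H_t / H_i
Ct = 2.1 / 3.8
Ct = 0.5526

0.5526


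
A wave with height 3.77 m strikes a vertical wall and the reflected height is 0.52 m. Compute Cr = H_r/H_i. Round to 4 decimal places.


Cr = H_r / H_i
Cr = 0.52 / 3.77
Cr = 0.1379

0.1379


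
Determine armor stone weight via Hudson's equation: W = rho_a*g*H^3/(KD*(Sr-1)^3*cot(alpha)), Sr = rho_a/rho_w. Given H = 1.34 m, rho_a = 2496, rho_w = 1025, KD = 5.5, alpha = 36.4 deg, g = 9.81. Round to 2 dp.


Sr = rho_a / rho_w = 2496 / 1025 = 2.435122
(Sr - 1) = 1.435122
(Sr - 1)^3 = 2.955741
cot(36.4) = 1 / tan(36.4) = 1 / 0.737264 = 1.356367
Numerator = 2496 * 9.81 * 1.34^3 = 58915.2851
Denominator = 5.5 * 2.955741 * 1.356367 = 22.049885
W = 58915.2851 / 22.049885
W = 2671.91 N

2671.91


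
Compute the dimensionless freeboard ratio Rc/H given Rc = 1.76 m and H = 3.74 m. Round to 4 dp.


Relative freeboard = Rc / H
= 1.76 / 3.74
= 0.4706

0.4706


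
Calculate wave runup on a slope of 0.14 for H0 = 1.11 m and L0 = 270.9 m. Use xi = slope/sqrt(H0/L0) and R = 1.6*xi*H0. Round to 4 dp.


xi = slope / sqrt(H0/L0)
H0/L0 = 1.11/270.9 = 0.004097
sqrt(0.004097) = 0.064011
xi = 0.14 / 0.064011 = 2.187112
R = 1.6 * xi * H0 = 1.6 * 2.187112 * 1.11
R = 3.8843 m

3.8843


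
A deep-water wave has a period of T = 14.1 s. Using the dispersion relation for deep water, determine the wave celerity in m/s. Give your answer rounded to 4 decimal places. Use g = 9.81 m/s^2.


We use the deep-water celerity formula:
C = g * T / (2 * pi)
C = 9.81 * 14.1 / (2 * 3.14159...)
C = 138.321000 / 6.283185
C = 22.0145 m/s

22.0145


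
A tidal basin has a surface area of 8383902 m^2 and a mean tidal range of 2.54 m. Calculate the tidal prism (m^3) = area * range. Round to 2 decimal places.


Tidal prism = Area * Tidal range
P = 8383902 * 2.54
P = 21295111.08 m^3

21295111.08


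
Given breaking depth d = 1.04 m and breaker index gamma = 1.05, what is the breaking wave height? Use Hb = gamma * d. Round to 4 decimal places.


Hb = gamma * d
Hb = 1.05 * 1.04
Hb = 1.0920 m

1.0920


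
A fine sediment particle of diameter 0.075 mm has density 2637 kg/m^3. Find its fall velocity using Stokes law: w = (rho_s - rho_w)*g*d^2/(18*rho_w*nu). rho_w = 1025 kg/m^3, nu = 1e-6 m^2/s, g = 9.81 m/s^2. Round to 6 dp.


w = (rho_s - rho_w) * g * d^2 / (18 * rho_w * nu)
d = 0.075 mm = 0.000075 m
rho_s - rho_w = 2637 - 1025 = 1612
Numerator = 1612 * 9.81 * (0.000075)^2 = 0.000088952175
Denominator = 18 * 1025 * 1e-6 = 0.018450
w = 0.004821 m/s

0.004821


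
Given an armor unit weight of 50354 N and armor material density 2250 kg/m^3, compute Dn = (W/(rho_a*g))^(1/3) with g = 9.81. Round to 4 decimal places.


V = W / (rho_a * g)
V = 50354 / (2250 * 9.81)
V = 50354 / 22072.50
V = 2.281300 m^3
Dn = V^(1/3) = 2.281300^(1/3)
Dn = 1.3164 m

1.3164


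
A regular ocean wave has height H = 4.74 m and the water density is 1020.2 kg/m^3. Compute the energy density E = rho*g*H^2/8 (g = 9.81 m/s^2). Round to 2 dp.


E = (1/8) * rho * g * H^2
E = (1/8) * 1020.2 * 9.81 * 4.74^2
E = 0.125 * 1020.2 * 9.81 * 22.4676
E = 28107.42 J/m^2

28107.42


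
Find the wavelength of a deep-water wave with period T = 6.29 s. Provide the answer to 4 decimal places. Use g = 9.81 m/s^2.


L0 = g * T^2 / (2 * pi)
L0 = 9.81 * 6.29^2 / (2 * pi)
L0 = 9.81 * 39.5641 / 6.28319
L0 = 388.1238 / 6.28319
L0 = 61.7718 m

61.7718


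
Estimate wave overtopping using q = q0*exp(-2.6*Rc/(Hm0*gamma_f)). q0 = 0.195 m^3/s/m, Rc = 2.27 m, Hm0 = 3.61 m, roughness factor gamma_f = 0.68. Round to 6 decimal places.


q = q0 * exp(-2.6 * Rc / (Hm0 * gamma_f))
Exponent = -2.6 * 2.27 / (3.61 * 0.68)
= -2.6 * 2.27 / 2.4548
= -2.404269
exp(-2.404269) = 0.090331
q = 0.195 * 0.090331
q = 0.017615 m^3/s/m

0.017615


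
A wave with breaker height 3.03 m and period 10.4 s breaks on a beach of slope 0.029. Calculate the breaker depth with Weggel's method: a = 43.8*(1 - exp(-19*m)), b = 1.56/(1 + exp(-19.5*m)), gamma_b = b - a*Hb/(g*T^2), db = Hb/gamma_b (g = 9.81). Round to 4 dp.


a = 43.8 * (1 - exp(-19 * m))
exp(-19 * 0.029) = exp(-0.5510) = 0.576373
a = 43.8 * (1 - 0.576373) = 18.554856
b = 1.56 / (1 + exp(-19.5 * m))
exp(-19.5 * 0.029) = exp(-0.5655) = 0.568076
b = 1.56 / (1 + 0.568076) = 0.994850
Hb / (g * T^2) = 3.03 / (9.81 * 10.4^2) = 3.03 / 1061.0496 = 0.00285566
gamma_b = b - a * Hb/(g*T^2) = 0.994850 - 18.554856 * 0.00285566 = 0.941863
db = Hb / gamma_b = 3.03 / 0.941863
db = 3.2170 m

3.2170


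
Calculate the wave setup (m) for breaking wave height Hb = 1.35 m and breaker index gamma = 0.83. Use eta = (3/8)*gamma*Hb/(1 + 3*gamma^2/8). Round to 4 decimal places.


eta = (3/8) * gamma * Hb / (1 + 3*gamma^2/8)
Numerator = (3/8) * 0.83 * 1.35 = 0.420187
Denominator = 1 + 3*0.83^2/8 = 1 + 0.258338 = 1.258338
eta = 0.420187 / 1.258338
eta = 0.3339 m

0.3339


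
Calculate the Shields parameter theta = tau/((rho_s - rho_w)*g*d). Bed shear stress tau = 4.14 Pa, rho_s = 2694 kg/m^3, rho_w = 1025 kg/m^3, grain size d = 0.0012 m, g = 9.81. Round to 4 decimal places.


theta = tau / ((rho_s - rho_w) * g * d)
rho_s - rho_w = 2694 - 1025 = 1669
Denominator = 1669 * 9.81 * 0.0012 = 19.647468
theta = 4.14 / 19.647468
theta = 0.2107

0.2107


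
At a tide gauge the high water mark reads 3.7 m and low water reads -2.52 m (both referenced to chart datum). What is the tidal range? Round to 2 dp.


Tidal range = High water - Low water
Tidal range = 3.7 - (-2.52)
Tidal range = 6.22 m

6.22


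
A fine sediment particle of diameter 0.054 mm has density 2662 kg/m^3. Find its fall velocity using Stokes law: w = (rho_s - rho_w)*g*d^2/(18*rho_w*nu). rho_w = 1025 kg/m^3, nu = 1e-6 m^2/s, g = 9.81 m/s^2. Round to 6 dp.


w = (rho_s - rho_w) * g * d^2 / (18 * rho_w * nu)
d = 0.054 mm = 0.000054 m
rho_s - rho_w = 2662 - 1025 = 1637
Numerator = 1637 * 9.81 * (0.000054)^2 = 0.000046827957
Denominator = 18 * 1025 * 1e-6 = 0.018450
w = 0.002538 m/s

0.002538


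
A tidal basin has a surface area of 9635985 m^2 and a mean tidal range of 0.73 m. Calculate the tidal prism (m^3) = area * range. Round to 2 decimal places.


Tidal prism = Area * Tidal range
P = 9635985 * 0.73
P = 7034269.05 m^3

7034269.05


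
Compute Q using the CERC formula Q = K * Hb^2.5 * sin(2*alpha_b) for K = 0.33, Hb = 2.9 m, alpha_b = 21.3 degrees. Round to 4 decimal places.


Q = K * Hb^2.5 * sin(2 * alpha_b)
Hb^2.5 = 2.9^2.5 = 14.321714
sin(2 * 21.3) = sin(42.6) = 0.676876
Q = 0.33 * 14.321714 * 0.676876
Q = 3.1990 m^3/s

3.1990


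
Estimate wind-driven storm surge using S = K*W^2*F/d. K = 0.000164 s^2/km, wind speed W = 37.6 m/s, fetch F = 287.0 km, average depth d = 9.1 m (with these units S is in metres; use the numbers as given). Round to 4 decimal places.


S = K * W^2 * F / d
W^2 = 37.6^2 = 1413.76
S = 0.000164 * 1413.76 * 287.0 / 9.1
Numerator = 0.000164 * 1413.76 * 287.0 = 66.542856
S = 66.542856 / 9.1 = 7.3124 m

7.3124


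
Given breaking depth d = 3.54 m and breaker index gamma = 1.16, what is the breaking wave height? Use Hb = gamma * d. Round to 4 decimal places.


Hb = gamma * d
Hb = 1.16 * 3.54
Hb = 4.1064 m

4.1064


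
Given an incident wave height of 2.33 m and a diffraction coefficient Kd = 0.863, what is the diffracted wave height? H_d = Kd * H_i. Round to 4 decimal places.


H_d = Kd * H_i
H_d = 0.863 * 2.33
H_d = 2.0108 m

2.0108


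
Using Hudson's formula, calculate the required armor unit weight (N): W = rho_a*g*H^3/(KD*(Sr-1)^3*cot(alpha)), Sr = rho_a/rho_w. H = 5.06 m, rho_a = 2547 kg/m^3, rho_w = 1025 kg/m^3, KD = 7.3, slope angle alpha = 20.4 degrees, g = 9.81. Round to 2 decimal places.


Sr = rho_a / rho_w = 2547 / 1025 = 2.484878
(Sr - 1) = 1.484878
(Sr - 1)^3 = 3.273952
cot(20.4) = 1 / tan(20.4) = 1 / 0.371897 = 2.688919
Numerator = 2547 * 9.81 * 5.06^3 = 3237050.7098
Denominator = 7.3 * 3.273952 * 2.688919 = 64.264767
W = 3237050.7098 / 64.264767
W = 50370.54 N

50370.54


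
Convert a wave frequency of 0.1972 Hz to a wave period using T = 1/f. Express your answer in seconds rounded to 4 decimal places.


T = 1 / f
T = 1 / 0.1972
T = 5.0710 s

5.0710


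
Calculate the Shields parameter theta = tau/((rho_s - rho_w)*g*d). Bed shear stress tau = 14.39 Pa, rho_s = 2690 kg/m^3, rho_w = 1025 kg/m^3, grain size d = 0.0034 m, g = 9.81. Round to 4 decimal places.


theta = tau / ((rho_s - rho_w) * g * d)
rho_s - rho_w = 2690 - 1025 = 1665
Denominator = 1665 * 9.81 * 0.0034 = 55.534410
theta = 14.39 / 55.534410
theta = 0.2591

0.2591


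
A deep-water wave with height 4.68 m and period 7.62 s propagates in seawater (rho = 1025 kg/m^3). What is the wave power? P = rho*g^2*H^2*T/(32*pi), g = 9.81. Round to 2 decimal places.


P = rho * g^2 * H^2 * T / (32 * pi)
P = 1025 * 9.81^2 * 4.68^2 * 7.62 / (32 * pi)
P = 1025 * 96.2361 * 21.9024 * 7.62 / 100.53096
P = 163760.33 W/m

163760.33


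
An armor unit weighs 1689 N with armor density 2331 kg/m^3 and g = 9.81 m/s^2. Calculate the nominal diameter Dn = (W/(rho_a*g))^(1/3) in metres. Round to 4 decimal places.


V = W / (rho_a * g)
V = 1689 / (2331 * 9.81)
V = 1689 / 22867.11
V = 0.073862 m^3
Dn = V^(1/3) = 0.073862^(1/3)
Dn = 0.4196 m

0.4196


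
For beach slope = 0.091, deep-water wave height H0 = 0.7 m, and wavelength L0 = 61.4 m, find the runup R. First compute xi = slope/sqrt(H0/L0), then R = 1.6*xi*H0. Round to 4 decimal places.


xi = slope / sqrt(H0/L0)
H0/L0 = 0.7/61.4 = 0.011401
sqrt(0.011401) = 0.106774
xi = 0.091 / 0.106774 = 0.852269
R = 1.6 * xi * H0 = 1.6 * 0.852269 * 0.7
R = 0.9545 m

0.9545


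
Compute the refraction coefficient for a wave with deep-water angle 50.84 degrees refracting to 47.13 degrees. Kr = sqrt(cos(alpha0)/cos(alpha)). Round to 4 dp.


Kr = sqrt(cos(alpha0) / cos(alpha))
cos(50.84) = 0.631488
cos(47.13) = 0.680337
Kr = sqrt(0.631488 / 0.680337)
Kr = sqrt(0.928199)
Kr = 0.9634

0.9634


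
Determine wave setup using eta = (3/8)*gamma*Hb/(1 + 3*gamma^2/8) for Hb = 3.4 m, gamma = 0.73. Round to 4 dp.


eta = (3/8) * gamma * Hb / (1 + 3*gamma^2/8)
Numerator = (3/8) * 0.73 * 3.4 = 0.930750
Denominator = 1 + 3*0.73^2/8 = 1 + 0.199838 = 1.199838
eta = 0.930750 / 1.199838
eta = 0.7757 m

0.7757


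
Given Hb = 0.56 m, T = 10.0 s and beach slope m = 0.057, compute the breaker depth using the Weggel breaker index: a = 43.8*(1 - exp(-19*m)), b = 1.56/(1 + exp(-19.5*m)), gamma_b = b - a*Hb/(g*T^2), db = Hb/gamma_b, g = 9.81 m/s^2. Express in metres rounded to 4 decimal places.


a = 43.8 * (1 - exp(-19 * m))
exp(-19 * 0.057) = exp(-1.0830) = 0.338578
a = 43.8 * (1 - 0.338578) = 28.970272
b = 1.56 / (1 + exp(-19.5 * m))
exp(-19.5 * 0.057) = exp(-1.1115) = 0.329065
b = 1.56 / (1 + 0.329065) = 1.173757
Hb / (g * T^2) = 0.56 / (9.81 * 10.0^2) = 0.56 / 981.0000 = 0.00057085
gamma_b = b - a * Hb/(g*T^2) = 1.173757 - 28.970272 * 0.00057085 = 1.157220
db = Hb / gamma_b = 0.56 / 1.157220
db = 0.4839 m

0.4839


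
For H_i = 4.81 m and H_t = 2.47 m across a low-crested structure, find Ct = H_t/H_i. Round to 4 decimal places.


Ct = H_t / H_i
Ct = 2.47 / 4.81
Ct = 0.5135

0.5135


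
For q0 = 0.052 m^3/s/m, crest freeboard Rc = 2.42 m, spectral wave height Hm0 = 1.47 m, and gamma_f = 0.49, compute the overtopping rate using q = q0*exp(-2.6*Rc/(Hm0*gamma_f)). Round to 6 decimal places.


q = q0 * exp(-2.6 * Rc / (Hm0 * gamma_f))
Exponent = -2.6 * 2.42 / (1.47 * 0.49)
= -2.6 * 2.42 / 0.7203
= -8.735249
exp(-8.735249) = 0.000161
q = 0.052 * 0.000161
q = 0.000008 m^3/s/m

0.000008


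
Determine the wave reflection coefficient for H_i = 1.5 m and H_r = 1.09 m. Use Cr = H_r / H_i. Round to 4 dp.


Cr = H_r / H_i
Cr = 1.09 / 1.5
Cr = 0.7267

0.7267


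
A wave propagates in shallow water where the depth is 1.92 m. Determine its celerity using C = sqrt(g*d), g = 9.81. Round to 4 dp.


Using the shallow-water approximation:
C = sqrt(g * d) = sqrt(9.81 * 1.92)
C = sqrt(18.8352)
C = 4.3400 m/s

4.3400


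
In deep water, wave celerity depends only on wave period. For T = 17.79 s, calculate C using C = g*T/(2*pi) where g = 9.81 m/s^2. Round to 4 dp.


We use the deep-water celerity formula:
C = g * T / (2 * pi)
C = 9.81 * 17.79 / (2 * 3.14159...)
C = 174.519900 / 6.283185
C = 27.7757 m/s

27.7757


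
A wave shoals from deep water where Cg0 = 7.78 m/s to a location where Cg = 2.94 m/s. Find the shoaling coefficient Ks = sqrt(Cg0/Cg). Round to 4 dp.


Ks = sqrt(Cg0 / Cg)
Ks = sqrt(7.78 / 2.94)
Ks = sqrt(2.6463)
Ks = 1.6267

1.6267


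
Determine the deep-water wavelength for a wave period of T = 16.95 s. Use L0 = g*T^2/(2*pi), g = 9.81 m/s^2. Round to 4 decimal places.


L0 = g * T^2 / (2 * pi)
L0 = 9.81 * 16.95^2 / (2 * pi)
L0 = 9.81 * 287.3025 / 6.28319
L0 = 2818.4375 / 6.28319
L0 = 448.5683 m

448.5683


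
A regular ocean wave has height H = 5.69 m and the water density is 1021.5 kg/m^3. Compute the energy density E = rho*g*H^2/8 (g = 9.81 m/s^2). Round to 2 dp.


E = (1/8) * rho * g * H^2
E = (1/8) * 1021.5 * 9.81 * 5.69^2
E = 0.125 * 1021.5 * 9.81 * 32.3761
E = 40554.77 J/m^2

40554.77


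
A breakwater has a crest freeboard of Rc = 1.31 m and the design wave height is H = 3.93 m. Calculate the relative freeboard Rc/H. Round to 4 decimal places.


Relative freeboard = Rc / H
= 1.31 / 3.93
= 0.3333

0.3333


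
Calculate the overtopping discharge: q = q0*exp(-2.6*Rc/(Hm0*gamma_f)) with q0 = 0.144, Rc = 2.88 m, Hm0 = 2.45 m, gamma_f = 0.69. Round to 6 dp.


q = q0 * exp(-2.6 * Rc / (Hm0 * gamma_f))
Exponent = -2.6 * 2.88 / (2.45 * 0.69)
= -2.6 * 2.88 / 1.6905
= -4.429459
exp(-4.429459) = 0.011921
q = 0.144 * 0.011921
q = 0.001717 m^3/s/m

0.001717


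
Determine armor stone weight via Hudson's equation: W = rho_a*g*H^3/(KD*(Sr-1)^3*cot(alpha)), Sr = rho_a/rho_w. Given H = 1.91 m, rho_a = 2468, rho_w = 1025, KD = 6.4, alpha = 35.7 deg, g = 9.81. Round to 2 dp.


Sr = rho_a / rho_w = 2468 / 1025 = 2.407805
(Sr - 1) = 1.407805
(Sr - 1)^3 = 2.790149
cot(35.7) = 1 / tan(35.7) = 1 / 0.718573 = 1.391647
Numerator = 2468 * 9.81 * 1.91^3 = 168699.6822
Denominator = 6.4 * 2.790149 * 1.391647 = 24.850581
W = 168699.6822 / 24.850581
W = 6788.56 N

6788.56


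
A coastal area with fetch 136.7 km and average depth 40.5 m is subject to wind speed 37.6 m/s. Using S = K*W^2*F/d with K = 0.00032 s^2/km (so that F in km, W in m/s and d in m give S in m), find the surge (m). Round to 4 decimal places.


S = K * W^2 * F / d
W^2 = 37.6^2 = 1413.76
S = 0.00032 * 1413.76 * 136.7 / 40.5
Numerator = 0.00032 * 1413.76 * 136.7 = 61.843517
S = 61.843517 / 40.5 = 1.5270 m

1.5270


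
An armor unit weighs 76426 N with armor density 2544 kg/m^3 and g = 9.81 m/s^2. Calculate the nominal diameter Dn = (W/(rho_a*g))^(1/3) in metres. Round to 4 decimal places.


V = W / (rho_a * g)
V = 76426 / (2544 * 9.81)
V = 76426 / 24956.64
V = 3.062351 m^3
Dn = V^(1/3) = 3.062351^(1/3)
Dn = 1.4522 m

1.4522


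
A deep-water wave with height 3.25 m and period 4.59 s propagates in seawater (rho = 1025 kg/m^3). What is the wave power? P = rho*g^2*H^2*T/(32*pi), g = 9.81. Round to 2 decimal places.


P = rho * g^2 * H^2 * T / (32 * pi)
P = 1025 * 9.81^2 * 3.25^2 * 4.59 / (32 * pi)
P = 1025 * 96.2361 * 10.5625 * 4.59 / 100.53096
P = 47570.91 W/m

47570.91


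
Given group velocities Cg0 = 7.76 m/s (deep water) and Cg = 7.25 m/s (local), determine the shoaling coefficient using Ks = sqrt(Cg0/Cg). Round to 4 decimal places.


Ks = sqrt(Cg0 / Cg)
Ks = sqrt(7.76 / 7.25)
Ks = sqrt(1.0703)
Ks = 1.0346

1.0346


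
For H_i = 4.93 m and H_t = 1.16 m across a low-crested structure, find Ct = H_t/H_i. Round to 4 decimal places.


Ct = H_t / H_i
Ct = 1.16 / 4.93
Ct = 0.2353

0.2353


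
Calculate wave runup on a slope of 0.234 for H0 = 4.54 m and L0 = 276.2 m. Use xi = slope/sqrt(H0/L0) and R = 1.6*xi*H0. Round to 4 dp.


xi = slope / sqrt(H0/L0)
H0/L0 = 4.54/276.2 = 0.016437
sqrt(0.016437) = 0.128208
xi = 0.234 / 0.128208 = 1.825155
R = 1.6 * xi * H0 = 1.6 * 1.825155 * 4.54
R = 13.2579 m

13.2579


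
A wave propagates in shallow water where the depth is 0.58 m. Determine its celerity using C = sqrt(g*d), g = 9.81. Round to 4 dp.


Using the shallow-water approximation:
C = sqrt(g * d) = sqrt(9.81 * 0.58)
C = sqrt(5.6898)
C = 2.3853 m/s

2.3853


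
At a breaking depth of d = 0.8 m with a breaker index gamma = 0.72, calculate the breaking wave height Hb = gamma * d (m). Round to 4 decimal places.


Hb = gamma * d
Hb = 0.72 * 0.8
Hb = 0.5760 m

0.5760


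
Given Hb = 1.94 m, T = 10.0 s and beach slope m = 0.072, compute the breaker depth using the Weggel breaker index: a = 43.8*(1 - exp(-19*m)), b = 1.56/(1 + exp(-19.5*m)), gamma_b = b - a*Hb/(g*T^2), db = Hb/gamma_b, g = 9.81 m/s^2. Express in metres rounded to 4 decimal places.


a = 43.8 * (1 - exp(-19 * m))
exp(-19 * 0.072) = exp(-1.3680) = 0.254616
a = 43.8 * (1 - 0.254616) = 32.647833
b = 1.56 / (1 + exp(-19.5 * m))
exp(-19.5 * 0.072) = exp(-1.4040) = 0.245613
b = 1.56 / (1 + 0.245613) = 1.252396
Hb / (g * T^2) = 1.94 / (9.81 * 10.0^2) = 1.94 / 981.0000 = 0.00197757
gamma_b = b - a * Hb/(g*T^2) = 1.252396 - 32.647833 * 0.00197757 = 1.187832
db = Hb / gamma_b = 1.94 / 1.187832
db = 1.6332 m

1.6332


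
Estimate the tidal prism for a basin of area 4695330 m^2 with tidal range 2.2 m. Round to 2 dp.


Tidal prism = Area * Tidal range
P = 4695330 * 2.2
P = 10329726.00 m^3

10329726.00


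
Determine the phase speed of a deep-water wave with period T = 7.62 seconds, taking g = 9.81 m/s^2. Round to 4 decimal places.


We use the deep-water celerity formula:
C = g * T / (2 * pi)
C = 9.81 * 7.62 / (2 * 3.14159...)
C = 74.752200 / 6.283185
C = 11.8972 m/s

11.8972


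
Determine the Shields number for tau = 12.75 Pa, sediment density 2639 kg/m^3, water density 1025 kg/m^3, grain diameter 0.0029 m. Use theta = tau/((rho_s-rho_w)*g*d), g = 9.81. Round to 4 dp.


theta = tau / ((rho_s - rho_w) * g * d)
rho_s - rho_w = 2639 - 1025 = 1614
Denominator = 1614 * 9.81 * 0.0029 = 45.916686
theta = 12.75 / 45.916686
theta = 0.2777

0.2777


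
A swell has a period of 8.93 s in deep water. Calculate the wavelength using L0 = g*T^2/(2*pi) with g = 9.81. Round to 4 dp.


L0 = g * T^2 / (2 * pi)
L0 = 9.81 * 8.93^2 / (2 * pi)
L0 = 9.81 * 79.7449 / 6.28319
L0 = 782.2975 / 6.28319
L0 = 124.5065 m

124.5065


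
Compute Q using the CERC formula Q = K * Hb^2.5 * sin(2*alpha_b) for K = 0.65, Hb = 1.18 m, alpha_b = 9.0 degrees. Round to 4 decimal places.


Q = K * Hb^2.5 * sin(2 * alpha_b)
Hb^2.5 = 1.18^2.5 = 1.512534
sin(2 * 9.0) = sin(18.0) = 0.309017
Q = 0.65 * 1.512534 * 0.309017
Q = 0.3038 m^3/s

0.3038


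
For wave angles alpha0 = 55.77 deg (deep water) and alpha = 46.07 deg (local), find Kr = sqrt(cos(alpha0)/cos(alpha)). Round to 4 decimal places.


Kr = sqrt(cos(alpha0) / cos(alpha))
cos(55.77) = 0.562516
cos(46.07) = 0.693779
Kr = sqrt(0.562516 / 0.693779)
Kr = sqrt(0.810800)
Kr = 0.9004

0.9004


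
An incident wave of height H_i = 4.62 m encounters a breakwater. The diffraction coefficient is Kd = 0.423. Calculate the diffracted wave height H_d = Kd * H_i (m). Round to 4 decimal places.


H_d = Kd * H_i
H_d = 0.423 * 4.62
H_d = 1.9543 m

1.9543


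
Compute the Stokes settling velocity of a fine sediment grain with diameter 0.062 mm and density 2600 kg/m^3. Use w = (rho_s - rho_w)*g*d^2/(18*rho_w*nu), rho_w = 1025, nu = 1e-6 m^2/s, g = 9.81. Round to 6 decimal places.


w = (rho_s - rho_w) * g * d^2 / (18 * rho_w * nu)
d = 0.062 mm = 0.000062 m
rho_s - rho_w = 2600 - 1025 = 1575
Numerator = 1575 * 9.81 * (0.000062)^2 = 0.000059392683
Denominator = 18 * 1025 * 1e-6 = 0.018450
w = 0.003219 m/s

0.003219


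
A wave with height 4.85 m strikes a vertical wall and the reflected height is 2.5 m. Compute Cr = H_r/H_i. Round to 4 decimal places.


Cr = H_r / H_i
Cr = 2.5 / 4.85
Cr = 0.5155

0.5155


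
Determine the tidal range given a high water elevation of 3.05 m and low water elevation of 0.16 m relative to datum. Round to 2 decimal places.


Tidal range = High water - Low water
Tidal range = 3.05 - (0.16)
Tidal range = 2.89 m

2.89


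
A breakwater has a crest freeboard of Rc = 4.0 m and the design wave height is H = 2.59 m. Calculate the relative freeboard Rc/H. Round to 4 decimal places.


Relative freeboard = Rc / H
= 4.0 / 2.59
= 1.5444

1.5444


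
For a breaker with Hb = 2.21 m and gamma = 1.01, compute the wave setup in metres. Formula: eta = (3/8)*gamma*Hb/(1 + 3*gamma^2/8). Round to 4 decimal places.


eta = (3/8) * gamma * Hb / (1 + 3*gamma^2/8)
Numerator = (3/8) * 1.01 * 2.21 = 0.837038
Denominator = 1 + 3*1.01^2/8 = 1 + 0.382538 = 1.382538
eta = 0.837038 / 1.382538
eta = 0.6054 m

0.6054


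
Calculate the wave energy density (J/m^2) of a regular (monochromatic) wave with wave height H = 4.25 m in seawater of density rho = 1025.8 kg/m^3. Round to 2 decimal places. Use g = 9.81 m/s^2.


E = (1/8) * rho * g * H^2
E = (1/8) * 1025.8 * 9.81 * 4.25^2
E = 0.125 * 1025.8 * 9.81 * 18.0625
E = 22720.59 J/m^2

22720.59


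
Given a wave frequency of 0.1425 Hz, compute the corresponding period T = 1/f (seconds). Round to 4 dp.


T = 1 / f
T = 1 / 0.1425
T = 7.0175 s

7.0175
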